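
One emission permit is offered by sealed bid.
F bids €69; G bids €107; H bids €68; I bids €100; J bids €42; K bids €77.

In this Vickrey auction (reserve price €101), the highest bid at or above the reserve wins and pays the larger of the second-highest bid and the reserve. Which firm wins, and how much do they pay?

Sorting bids: 107 (G) > 100 (I) > 77 (K) > 69 (F) > 68 (H) > 42 (J)
G has the top bid at or above the reserve (€107).
max(second-highest €100, reserve €101) = €101.

G pays €101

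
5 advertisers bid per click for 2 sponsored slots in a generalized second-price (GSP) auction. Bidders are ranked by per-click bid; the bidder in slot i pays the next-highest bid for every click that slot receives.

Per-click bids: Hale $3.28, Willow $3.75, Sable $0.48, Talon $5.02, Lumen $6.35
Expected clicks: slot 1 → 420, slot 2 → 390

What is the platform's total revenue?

Total revenue: $3570.90

Ranked by bid: $6.35 (Lumen) > $5.02 (Talon) > $3.75 (Willow) > …
Slot 1: Lumen pays $5.02 × 420 = $2108.40
Slot 2: Talon pays $3.75 × 390 = $1462.50
Total = $3570.90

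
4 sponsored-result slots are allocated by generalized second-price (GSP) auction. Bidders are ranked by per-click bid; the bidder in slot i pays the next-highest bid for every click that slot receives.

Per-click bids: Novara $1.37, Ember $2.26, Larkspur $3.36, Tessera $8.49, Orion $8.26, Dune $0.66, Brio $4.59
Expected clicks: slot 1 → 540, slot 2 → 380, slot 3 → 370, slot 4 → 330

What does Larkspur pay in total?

Sorting advertisers: $8.49 (Tessera) > $8.26 (Orion) > $4.59 (Brio) > $3.36 (Larkspur) > $2.26 (Ember) > …
Larkspur holds slot 4 → pays next bid $2.26 × 330 clicks = $745.80.

Larkspur pays $745.80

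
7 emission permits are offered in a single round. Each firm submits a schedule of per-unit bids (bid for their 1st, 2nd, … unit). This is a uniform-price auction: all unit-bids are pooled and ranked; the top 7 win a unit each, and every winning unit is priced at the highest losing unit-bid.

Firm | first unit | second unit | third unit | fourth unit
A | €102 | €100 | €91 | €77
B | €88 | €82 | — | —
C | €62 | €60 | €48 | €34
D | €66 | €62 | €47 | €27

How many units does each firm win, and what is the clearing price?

A 4, B 2, D 1; clearing price €62

Pooled unit-bids ranked (top 7): 102 (A-1), 100 (A-2), 91 (A-3), 88 (B-1), 82 (B-2), 77 (A-4), 66 (D-1)
Highest rejected unit-bid = €62.
Allocation: A 4, B 2, D 1.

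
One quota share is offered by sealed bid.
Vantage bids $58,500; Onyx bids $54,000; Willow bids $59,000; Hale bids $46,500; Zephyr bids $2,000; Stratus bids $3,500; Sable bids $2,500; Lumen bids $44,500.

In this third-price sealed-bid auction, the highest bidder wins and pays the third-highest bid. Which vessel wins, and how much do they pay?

Bids ranked: 59,000 (Willow) > 58,500 (Vantage) > 54,000 (Onyx) > 46,500 (Hale) > 44,500 (Lumen) > 3,500 (Stratus) > …
Willow wins; payment is bid #3 in the ranking = $54,000.

Willow pays $54,000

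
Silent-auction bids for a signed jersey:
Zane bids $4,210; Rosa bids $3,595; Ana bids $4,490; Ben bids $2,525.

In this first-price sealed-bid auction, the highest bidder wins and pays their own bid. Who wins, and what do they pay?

Ana pays $4,490

Rule: the highest bidder wins and pays their own bid.
Bids ranked: 4,490 (Ana) > 4,210 (Zane) > 3,595 (Rosa) > 2,525 (Ben)
Ana is highest → pays own bid, $4,490.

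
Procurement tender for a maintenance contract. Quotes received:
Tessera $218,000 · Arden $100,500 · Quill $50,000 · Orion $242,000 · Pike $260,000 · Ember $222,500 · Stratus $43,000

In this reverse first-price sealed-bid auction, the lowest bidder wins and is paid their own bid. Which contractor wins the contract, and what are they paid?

Stratus is paid $43,000

Sorting bids: 43,000 (Stratus) < 50,000 (Quill) < 100,500 (Arden) < 218,000 (Tessera) < 222,500 (Ember) < 242,000 (Orion) < …
First-price: Stratus is paid what they bid, $43,000.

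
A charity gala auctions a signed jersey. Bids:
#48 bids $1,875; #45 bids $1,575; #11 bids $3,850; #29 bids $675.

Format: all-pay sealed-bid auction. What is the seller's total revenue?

Total revenue: $7,975

Bids in order: 3,850 (#11) > 1,875 (#48) > 1,575 (#45) > 675 (#29)
Every bidder forfeits their bid regardless of winning.
Revenue = 1,875 + 1,575 + 3,850 + 675 = $7,975.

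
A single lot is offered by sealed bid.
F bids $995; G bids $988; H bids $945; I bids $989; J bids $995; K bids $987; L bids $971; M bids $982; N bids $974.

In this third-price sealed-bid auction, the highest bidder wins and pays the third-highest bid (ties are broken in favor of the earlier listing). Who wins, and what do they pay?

F pays $989

Sorting bids: 995 (F) > 995 (J) > 989 (I) > 988 (G) > 987 (K) > 982 (M) > …
Tie at $995 → F wins by tie-break.
F is highest; pays the third-highest bid, $989.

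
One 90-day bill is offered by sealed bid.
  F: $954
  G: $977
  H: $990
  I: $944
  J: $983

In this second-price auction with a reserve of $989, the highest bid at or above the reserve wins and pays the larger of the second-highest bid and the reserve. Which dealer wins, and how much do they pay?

Rule: the highest bid at or above the reserve wins and pays the larger of the second-highest bid and the reserve.
Bids in order: 990 (H) > 983 (J) > 977 (G) > 954 (F) > 944 (I)
H has the top bid at or above the reserve ($990).
Second-highest bid $983 is below the reserve $989, so the reserve binds → payment $989.

H pays $989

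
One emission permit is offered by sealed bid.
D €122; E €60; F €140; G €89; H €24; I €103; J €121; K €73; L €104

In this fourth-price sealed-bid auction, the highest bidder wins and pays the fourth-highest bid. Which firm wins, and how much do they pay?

F pays €104

Rule: the highest bidder wins and pays the fourth-highest bid.
Bids ranked: 140 (F) > 122 (D) > 121 (J) > 104 (L) > 103 (I) > 89 (G) > …
F wins; payment is bid #4 in the ranking = €104.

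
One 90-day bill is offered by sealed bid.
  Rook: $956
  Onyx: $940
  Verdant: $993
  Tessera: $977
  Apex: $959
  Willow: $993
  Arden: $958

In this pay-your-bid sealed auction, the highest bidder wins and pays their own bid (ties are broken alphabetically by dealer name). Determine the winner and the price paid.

Pay-your-bid sealed auction: the highest bidder wins and pays their own bid.
Bids ranked: 993 (Verdant) > 993 (Willow) > 977 (Tessera) > 959 (Apex) > 958 (Arden) > 956 (Rook) > …
Verdant and Willow tie at $993; tie-break gives it to Verdant.
First-price: Verdant pays what they bid, $993.

Verdant pays $993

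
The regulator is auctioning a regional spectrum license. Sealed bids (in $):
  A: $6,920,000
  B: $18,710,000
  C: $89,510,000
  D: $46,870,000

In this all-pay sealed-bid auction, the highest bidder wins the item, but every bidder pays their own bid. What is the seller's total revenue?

All-pay sealed-bid auction: the highest bidder wins the item, but every bidder pays their own bid.
Bids ranked: 89,510,000 (C) > 46,870,000 (D) > 18,710,000 (B) > 6,920,000 (A)
C wins with the top bid; all bids are sunk regardless.
Every bidder forfeits their bid regardless of winning.
Revenue = 6,920,000 + 18,710,000 + 89,510,000 + 46,870,000 = $162,010,000.

Total revenue: $162,010,000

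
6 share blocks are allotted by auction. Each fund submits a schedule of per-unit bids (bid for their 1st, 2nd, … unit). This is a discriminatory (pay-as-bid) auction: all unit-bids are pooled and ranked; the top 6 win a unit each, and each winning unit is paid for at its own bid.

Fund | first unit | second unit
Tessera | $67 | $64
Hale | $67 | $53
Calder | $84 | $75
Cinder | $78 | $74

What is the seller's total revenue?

Merging the schedules and taking the best 6: 84 (Calder-1), 78 (Cinder-1), 75 (Calder-2), 74 (Cinder-2), 67 (Tessera-1), 67 (Hale-1)
Next rejected bid: $64 (not a price — pay-as-bid).
Each winning unit pays its own bid.
Revenue = 84 + 78 + 75 + 74 + 67 + 67 = $445.

Total revenue: $445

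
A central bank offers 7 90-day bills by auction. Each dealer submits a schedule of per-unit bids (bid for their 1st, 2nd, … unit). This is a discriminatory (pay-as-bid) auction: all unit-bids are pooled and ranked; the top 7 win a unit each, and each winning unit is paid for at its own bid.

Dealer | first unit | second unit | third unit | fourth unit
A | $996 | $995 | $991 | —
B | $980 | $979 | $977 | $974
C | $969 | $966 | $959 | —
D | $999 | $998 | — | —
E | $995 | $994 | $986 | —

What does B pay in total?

B pays $0

Merging the schedules and taking the best 7: 999 (D-1), 998 (D-2), 996 (A-1), 995 (A-2), 995 (E-1), 994 (E-2), 991 (A-3)
Next rejected bid: $986 (not a price — pay-as-bid).
B wins no units.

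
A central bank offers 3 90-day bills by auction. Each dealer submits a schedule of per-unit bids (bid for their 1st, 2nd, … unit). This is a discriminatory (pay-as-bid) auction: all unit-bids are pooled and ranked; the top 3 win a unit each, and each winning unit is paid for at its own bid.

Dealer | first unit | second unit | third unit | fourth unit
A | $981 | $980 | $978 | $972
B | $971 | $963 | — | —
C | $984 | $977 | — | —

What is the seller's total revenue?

Total revenue: $2,945

All unit-bids, highest first — top 3: 984 (C-1), 981 (A-1), 980 (A-2)
Next rejected bid: $978 (not a price — pay-as-bid).
Each winning unit pays its own bid.
Revenue = 984 + 981 + 980 = $2,945.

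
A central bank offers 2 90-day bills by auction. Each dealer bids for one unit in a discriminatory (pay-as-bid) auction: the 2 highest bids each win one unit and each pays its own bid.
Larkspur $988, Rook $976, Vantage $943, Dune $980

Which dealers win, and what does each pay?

Sorting: 988 (Larkspur), 980 (Dune), 976 (Rook), 943 (Vantage)
Winners (2 units): Larkspur, Dune.
Each winner pays its own bid: Larkspur $988, Dune $980.

Larkspur $988, Dune $980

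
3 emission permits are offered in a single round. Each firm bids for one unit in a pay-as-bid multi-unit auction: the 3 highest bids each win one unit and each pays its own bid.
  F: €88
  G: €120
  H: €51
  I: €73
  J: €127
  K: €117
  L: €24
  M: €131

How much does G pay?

G pays €120

Ordering the bids: 131 (M), 127 (J), 120 (G), 117 (K), 88 (F), …
The 3 highest are M, J, G.
G wins → own bid €120.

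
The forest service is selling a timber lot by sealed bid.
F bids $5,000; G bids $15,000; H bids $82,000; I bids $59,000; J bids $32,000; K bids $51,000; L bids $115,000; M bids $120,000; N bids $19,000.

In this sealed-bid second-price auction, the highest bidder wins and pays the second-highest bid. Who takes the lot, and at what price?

M pays $115,000

Rule: the highest bidder wins and pays the second-highest bid.
Bids in order: 120,000 (M) > 115,000 (L) > 82,000 (H) > 59,000 (I) > 51,000 (K) > 32,000 (J) > …
M is highest; pays the second-highest bid, $115,000.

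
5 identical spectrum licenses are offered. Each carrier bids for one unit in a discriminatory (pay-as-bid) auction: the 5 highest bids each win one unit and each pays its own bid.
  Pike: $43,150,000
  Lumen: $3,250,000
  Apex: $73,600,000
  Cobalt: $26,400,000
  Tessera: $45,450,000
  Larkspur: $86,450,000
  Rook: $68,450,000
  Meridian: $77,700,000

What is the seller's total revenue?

Total revenue: $351,650,000

Ordering the bids: 86,450,000 (Larkspur), 77,700,000 (Meridian), 73,600,000 (Apex), 68,450,000 (Rook), 45,450,000 (Tessera), 43,150,000 (Pike), 26,400,000 (Cobalt), …
Winners (5 units): Larkspur, Meridian, Apex, Rook, Tessera.
Total revenue = 86,450,000 + 77,700,000 + 73,600,000 + 68,450,000 + 45,450,000 = $351,650,000.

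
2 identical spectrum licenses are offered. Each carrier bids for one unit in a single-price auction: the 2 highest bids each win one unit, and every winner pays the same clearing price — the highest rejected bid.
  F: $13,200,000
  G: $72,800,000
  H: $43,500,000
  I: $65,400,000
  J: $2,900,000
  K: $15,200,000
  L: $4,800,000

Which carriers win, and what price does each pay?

G, I; each pays $43,500,000

Ordering the bids: 72,800,000 (G), 65,400,000 (I), 43,500,000 (H), 15,200,000 (K), …
The 2 highest are G, I.
First losing bid is H's $43,500,000, which sets the uniform price.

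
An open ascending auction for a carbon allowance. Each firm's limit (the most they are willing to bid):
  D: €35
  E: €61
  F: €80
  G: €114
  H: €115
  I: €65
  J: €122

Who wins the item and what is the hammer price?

Limits ranked: 122 (J) > 115 (H) > 114 (G) > 80 (F) > 65 (I) > 61 (E) > …
Bidding ends when H exits at €115; J takes it.

J wins at €115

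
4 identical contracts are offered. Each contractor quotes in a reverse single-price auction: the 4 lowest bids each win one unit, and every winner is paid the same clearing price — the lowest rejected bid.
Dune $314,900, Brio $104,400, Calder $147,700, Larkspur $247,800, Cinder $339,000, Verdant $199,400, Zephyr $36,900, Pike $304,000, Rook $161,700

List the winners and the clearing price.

Zephyr, Brio, Calder, Rook; each is paid $199,400

Bids ranked low→high: 36,900 (Zephyr), 104,400 (Brio), 147,700 (Calder), 161,700 (Rook), 199,400 (Verdant), 247,800 (Larkspur), …
Lowest 4: Zephyr, Brio, Calder, Rook.
Clearing price = lowest rejected bid = $199,400.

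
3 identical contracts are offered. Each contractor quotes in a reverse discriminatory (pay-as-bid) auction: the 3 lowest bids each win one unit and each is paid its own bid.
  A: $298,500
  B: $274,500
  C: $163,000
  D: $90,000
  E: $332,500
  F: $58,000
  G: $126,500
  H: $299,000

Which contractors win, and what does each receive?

Sorting: 58,000 (F), 90,000 (D), 126,500 (G), 163,000 (C), 274,500 (B), …
Winners (3 units): F, D, G.
Each winner is paid its own bid: F $58,000, D $90,000, G $126,500.

F $58,000, D $90,000, G $126,500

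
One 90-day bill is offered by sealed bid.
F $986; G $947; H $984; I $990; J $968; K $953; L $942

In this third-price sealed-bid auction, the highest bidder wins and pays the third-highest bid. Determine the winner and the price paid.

I pays $984

Sorting bids: 990 (I) > 986 (F) > 984 (H) > 968 (J) > 953 (K) > 947 (G) > …
I wins; payment is bid #3 in the ranking = $984.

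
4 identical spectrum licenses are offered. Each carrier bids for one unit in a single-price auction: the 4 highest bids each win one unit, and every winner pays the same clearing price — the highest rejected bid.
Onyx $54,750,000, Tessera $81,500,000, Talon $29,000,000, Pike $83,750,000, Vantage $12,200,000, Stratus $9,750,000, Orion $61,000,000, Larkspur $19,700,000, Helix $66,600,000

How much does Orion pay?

Bids ranked high→low: 83,750,000 (Pike), 81,500,000 (Tessera), 66,600,000 (Helix), 61,000,000 (Orion), 54,750,000 (Onyx), 29,000,000 (Talon), …
Top 4: Pike, Tessera, Helix, Orion.
First losing bid is Onyx's $54,750,000, which sets the uniform price.
Orion wins → pays $54,750,000.

Orion pays $54,750,000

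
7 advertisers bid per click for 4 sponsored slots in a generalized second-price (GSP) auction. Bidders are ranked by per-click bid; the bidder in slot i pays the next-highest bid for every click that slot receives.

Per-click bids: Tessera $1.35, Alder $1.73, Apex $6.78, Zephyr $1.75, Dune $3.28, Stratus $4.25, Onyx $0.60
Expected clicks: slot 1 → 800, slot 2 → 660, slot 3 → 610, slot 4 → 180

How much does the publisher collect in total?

Per-click bids in order: $6.78 (Apex) > $4.25 (Stratus) > $3.28 (Dune) > $1.75 (Zephyr) > $1.73 (Alder) > …
Slot 1: Apex pays $4.25 × 800 = $3400.00
Slot 2: Stratus pays $3.28 × 660 = $2164.80
Slot 3: Dune pays $1.75 × 610 = $1067.50
Slot 4: Zephyr pays $1.73 × 180 = $311.40
Total = $6943.70

Total revenue: $6943.70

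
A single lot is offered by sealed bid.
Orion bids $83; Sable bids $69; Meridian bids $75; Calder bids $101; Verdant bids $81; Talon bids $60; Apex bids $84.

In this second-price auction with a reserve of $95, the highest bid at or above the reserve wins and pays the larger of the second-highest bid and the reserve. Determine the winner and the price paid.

Calder pays $95

Rule: the highest bid at or above the reserve wins and pays the larger of the second-highest bid and the reserve.
Sorting bids: 101 (Calder) > 84 (Apex) > 83 (Orion) > 81 (Verdant) > 75 (Meridian) > 69 (Sable) > …
Highest eligible bid: Calder at $101.
max(second-highest $84, reserve $95) = $95.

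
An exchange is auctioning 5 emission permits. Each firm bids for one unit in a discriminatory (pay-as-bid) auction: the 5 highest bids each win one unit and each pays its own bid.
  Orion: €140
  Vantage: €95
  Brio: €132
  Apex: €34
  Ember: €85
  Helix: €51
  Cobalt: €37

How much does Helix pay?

Ordering the bids: 140 (Orion), 132 (Brio), 95 (Vantage), 85 (Ember), 51 (Helix), 37 (Cobalt), 34 (Apex)
Top 5: Orion, Brio, Vantage, Ember, Helix.
Helix wins → own bid €51.

Helix pays €51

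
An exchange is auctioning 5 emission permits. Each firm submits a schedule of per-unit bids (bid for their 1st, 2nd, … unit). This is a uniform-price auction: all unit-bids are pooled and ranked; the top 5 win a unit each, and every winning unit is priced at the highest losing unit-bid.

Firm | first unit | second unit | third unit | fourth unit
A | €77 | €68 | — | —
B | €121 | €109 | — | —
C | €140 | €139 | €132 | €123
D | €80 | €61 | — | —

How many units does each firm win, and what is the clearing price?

Pooled unit-bids ranked (top 5): 140 (C-1), 139 (C-2), 132 (C-3), 123 (C-4), 121 (B-1)
Highest rejected unit-bid = €109.
Allocation: B 1, C 4.

B 1, C 4; clearing price €109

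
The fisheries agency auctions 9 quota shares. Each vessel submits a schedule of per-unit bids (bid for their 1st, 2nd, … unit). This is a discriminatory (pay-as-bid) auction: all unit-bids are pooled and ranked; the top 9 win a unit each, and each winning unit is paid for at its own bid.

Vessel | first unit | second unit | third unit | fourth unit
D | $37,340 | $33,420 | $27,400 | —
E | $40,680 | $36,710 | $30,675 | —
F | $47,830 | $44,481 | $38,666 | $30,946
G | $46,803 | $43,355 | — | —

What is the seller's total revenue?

Total revenue: $369,285

All unit-bids, highest first — top 9: 47,830 (F-1), 46,803 (G-1), 44,481 (F-2), 43,355 (G-2), 40,680 (E-1), 38,666 (F-3), 37,340 (D-1), 36,710 (E-2), 33,420 (D-2)
Next rejected bid: $30,946 (not a price — pay-as-bid).
Each winning unit pays its own bid.
Revenue = 47,830 + 46,803 + 44,481 + 43,355 + 40,680 + 38,666 + 37,340 + 36,710 + 33,420 = $369,285.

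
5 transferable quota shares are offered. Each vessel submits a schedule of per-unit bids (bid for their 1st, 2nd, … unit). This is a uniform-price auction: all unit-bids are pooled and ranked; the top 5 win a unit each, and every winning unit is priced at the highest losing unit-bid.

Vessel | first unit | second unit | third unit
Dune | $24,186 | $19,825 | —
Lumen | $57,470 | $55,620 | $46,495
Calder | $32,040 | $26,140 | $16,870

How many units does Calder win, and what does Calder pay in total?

Merging the schedules and taking the best 5: 57,470 (Lumen-1), 55,620 (Lumen-2), 46,495 (Lumen-3), 32,040 (Calder-1), 26,140 (Calder-2)
The (k+1)-th unit-bid is $24,186.
Calder wins 2 unit(s) at $24,186 each.

Calder: 2 units, pays $48,372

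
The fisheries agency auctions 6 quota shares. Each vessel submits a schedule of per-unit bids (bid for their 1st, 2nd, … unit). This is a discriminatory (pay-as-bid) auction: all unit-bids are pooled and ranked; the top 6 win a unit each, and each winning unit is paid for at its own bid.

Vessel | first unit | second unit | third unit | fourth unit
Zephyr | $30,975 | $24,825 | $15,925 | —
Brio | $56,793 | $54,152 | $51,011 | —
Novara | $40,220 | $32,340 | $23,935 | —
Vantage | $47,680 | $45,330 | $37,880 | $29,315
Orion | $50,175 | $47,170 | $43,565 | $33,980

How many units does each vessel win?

Brio 3, Orion 2, Vantage 1

All unit-bids, highest first — top 6: 56,793 (Brio-1), 54,152 (Brio-2), 51,011 (Brio-3), 50,175 (Orion-1), 47,680 (Vantage-1), 47,170 (Orion-2)
Next rejected bid: $45,330 (not a price — pay-as-bid).
Allocation: Brio 3, Orion 2, Vantage 1.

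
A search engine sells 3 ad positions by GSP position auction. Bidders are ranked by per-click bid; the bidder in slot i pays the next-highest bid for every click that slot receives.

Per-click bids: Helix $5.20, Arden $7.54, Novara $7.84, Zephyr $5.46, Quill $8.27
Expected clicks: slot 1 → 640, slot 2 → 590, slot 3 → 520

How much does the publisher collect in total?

Sorting advertisers: $8.27 (Quill) > $7.84 (Novara) > $7.54 (Arden) > $5.46 (Zephyr) > …
Slot 1: Quill pays $7.84 × 640 = $5017.60
Slot 2: Novara pays $7.54 × 590 = $4448.60
Slot 3: Arden pays $5.46 × 520 = $2839.20
Total = $12305.40

Total revenue: $12305.40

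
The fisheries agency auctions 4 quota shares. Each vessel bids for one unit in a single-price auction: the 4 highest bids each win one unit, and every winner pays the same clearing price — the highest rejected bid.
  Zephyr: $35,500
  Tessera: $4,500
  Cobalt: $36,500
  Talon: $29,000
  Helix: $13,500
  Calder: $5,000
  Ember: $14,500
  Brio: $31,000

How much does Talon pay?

Ordering the bids: 36,500 (Cobalt), 35,500 (Zephyr), 31,000 (Brio), 29,000 (Talon), 14,500 (Ember), 13,500 (Helix), …
Winners (4 units): Cobalt, Zephyr, Brio, Talon.
Highest unsuccessful bid: $14,500 → clearing price.
Talon wins → pays $14,500.

Talon pays $14,500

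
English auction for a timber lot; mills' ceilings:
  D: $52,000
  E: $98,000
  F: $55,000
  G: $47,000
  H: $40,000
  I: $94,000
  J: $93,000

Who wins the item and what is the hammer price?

E wins at $94,000

Limits in order: 98,000 (E) > 94,000 (I) > 93,000 (J) > 55,000 (F) > 52,000 (D) > 47,000 (G) > …
I is the last rival to drop out, at $94,000; E remains and wins at that price.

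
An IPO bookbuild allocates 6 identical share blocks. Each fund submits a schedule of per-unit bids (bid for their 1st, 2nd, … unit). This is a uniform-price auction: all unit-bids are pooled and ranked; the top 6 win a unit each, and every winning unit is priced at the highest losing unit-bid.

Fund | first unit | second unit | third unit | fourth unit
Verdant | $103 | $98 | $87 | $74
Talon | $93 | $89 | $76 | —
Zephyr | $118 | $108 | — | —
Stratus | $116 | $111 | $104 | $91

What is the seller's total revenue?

Total revenue: $588

Pooled unit-bids ranked (top 6): 118 (Zephyr-1), 116 (Stratus-1), 111 (Stratus-2), 108 (Zephyr-2), 104 (Stratus-3), 103 (Verdant-1)
The (k+1)-th unit-bid is $98.
Allocation: Stratus 3, Verdant 1, Zephyr 2. Every unit priced at $98.
Revenue = 6 × 98 = $588.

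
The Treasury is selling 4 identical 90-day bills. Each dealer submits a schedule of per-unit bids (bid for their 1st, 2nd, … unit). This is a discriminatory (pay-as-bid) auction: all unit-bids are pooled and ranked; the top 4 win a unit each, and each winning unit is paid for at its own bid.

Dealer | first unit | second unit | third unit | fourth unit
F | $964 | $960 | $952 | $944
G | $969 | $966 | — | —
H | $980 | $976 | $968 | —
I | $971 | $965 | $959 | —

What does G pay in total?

G pays $969

All unit-bids, highest first — top 4: 980 (H-1), 976 (H-2), 971 (I-1), 969 (G-1)
Next rejected bid: $968 (not a price — pay-as-bid).
G's winning unit-bids: 969 = $969.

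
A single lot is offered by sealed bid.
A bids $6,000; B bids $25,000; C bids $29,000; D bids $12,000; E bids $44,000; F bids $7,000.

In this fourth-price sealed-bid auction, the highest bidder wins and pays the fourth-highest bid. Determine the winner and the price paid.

E pays $12,000

Fourth-price sealed-bid auction: the highest bidder wins and pays the fourth-highest bid.
Bids ranked: 44,000 (E) > 29,000 (C) > 25,000 (B) > 12,000 (D) > 7,000 (F) > 6,000 (A)
E is highest; pays the fourth-highest bid, $12,000.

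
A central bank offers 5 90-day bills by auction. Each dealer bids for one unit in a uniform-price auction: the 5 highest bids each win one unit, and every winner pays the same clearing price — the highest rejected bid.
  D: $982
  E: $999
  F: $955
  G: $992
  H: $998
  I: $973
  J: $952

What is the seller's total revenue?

Sorting: 999 (E), 998 (H), 992 (G), 982 (D), 973 (I), 955 (F), 952 (J)
The 5 highest are E, H, G, D, I.
Clearing price = highest rejected bid = $955.
Total revenue = 5 × $955 = $4,775.

Total revenue: $4,775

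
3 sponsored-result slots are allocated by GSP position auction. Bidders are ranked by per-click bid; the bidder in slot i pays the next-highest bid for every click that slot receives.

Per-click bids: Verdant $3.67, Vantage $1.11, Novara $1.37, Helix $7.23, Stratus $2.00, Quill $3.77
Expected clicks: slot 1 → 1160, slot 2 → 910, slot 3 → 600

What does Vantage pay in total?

Vantage pays $0.00

Per-click bids in order: $7.23 (Helix) > $3.77 (Quill) > $3.67 (Verdant) > $2.00 (Stratus) > …
Vantage ranks below slot 3 → no slot, pays nothing.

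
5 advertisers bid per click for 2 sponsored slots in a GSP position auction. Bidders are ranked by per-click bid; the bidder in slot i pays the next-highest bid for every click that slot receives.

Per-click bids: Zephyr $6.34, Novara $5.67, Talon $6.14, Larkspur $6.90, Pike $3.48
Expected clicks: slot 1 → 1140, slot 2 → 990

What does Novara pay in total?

Novara pays $0.00

Sorting advertisers: $6.90 (Larkspur) > $6.34 (Zephyr) > $6.14 (Talon) > …
Novara ranks below slot 2 → no slot, pays nothing.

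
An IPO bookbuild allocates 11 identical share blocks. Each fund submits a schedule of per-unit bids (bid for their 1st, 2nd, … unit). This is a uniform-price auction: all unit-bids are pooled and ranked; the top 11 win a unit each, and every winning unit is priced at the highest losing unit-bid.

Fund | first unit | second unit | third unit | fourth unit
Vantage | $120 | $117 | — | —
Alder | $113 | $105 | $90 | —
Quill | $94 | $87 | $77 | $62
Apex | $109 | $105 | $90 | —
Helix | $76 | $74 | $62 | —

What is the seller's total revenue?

Total revenue: $836

Pooled unit-bids ranked (top 11): 120 (Vantage-1), 117 (Vantage-2), 113 (Alder-1), 109 (Apex-1), 105 (Alder-2), 105 (Apex-2), 94 (Quill-1), 90 (Alder-3), 90 (Apex-3), 87 (Quill-2), 77 (Quill-3)
Highest rejected unit-bid = $76.
Allocation: Alder 3, Apex 3, Quill 3, Vantage 2. Every unit priced at $76.
Revenue = 11 × 76 = $836.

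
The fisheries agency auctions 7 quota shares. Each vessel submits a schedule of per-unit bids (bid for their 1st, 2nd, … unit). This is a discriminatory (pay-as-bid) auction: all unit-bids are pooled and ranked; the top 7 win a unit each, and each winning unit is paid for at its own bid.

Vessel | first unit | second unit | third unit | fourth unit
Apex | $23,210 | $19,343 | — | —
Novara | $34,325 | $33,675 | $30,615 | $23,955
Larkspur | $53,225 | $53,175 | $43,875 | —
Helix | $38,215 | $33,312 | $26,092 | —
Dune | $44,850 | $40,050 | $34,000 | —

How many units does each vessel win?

Dune 2, Helix 1, Larkspur 3, Novara 1

Merging the schedules and taking the best 7: 53,225 (Larkspur-1), 53,175 (Larkspur-2), 44,850 (Dune-1), 43,875 (Larkspur-3), 40,050 (Dune-2), 38,215 (Helix-1), 34,325 (Novara-1)
Next rejected bid: $34,000 (not a price — pay-as-bid).
Allocation: Dune 2, Helix 1, Larkspur 3, Novara 1.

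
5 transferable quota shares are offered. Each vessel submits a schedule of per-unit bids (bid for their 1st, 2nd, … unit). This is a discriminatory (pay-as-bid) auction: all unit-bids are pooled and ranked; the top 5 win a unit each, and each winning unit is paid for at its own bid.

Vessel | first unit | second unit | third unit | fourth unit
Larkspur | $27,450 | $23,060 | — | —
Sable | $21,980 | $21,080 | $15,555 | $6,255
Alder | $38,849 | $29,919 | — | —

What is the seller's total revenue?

All unit-bids, highest first — top 5: 38,849 (Alder-1), 29,919 (Alder-2), 27,450 (Larkspur-1), 23,060 (Larkspur-2), 21,980 (Sable-1)
Next rejected bid: $21,080 (not a price — pay-as-bid).
Each winning unit pays its own bid.
Revenue = 38,849 + 29,919 + 27,450 + 23,060 + 21,980 = $141,258.

Total revenue: $141,258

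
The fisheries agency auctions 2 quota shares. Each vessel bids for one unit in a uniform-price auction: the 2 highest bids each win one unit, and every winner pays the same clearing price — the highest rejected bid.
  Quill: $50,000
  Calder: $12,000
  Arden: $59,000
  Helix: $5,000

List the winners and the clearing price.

Ordering the bids: 59,000 (Arden), 50,000 (Quill), 12,000 (Calder), 5,000 (Helix)
Winners (2 units): Arden, Quill.
Highest unsuccessful bid: $12,000 → clearing price.

Arden, Quill; each pays $12,000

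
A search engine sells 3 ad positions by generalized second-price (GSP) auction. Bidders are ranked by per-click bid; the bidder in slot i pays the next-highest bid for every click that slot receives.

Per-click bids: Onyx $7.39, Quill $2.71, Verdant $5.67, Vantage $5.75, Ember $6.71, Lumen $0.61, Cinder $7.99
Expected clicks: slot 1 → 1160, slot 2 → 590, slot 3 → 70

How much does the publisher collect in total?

Total revenue: $12933.80

Per-click bids in order: $7.99 (Cinder) > $7.39 (Onyx) > $6.71 (Ember) > $5.75 (Vantage) > …
Slot 1: Cinder pays $7.39 × 1160 = $8572.40
Slot 2: Onyx pays $6.71 × 590 = $3958.90
Slot 3: Ember pays $5.75 × 70 = $402.50
Total = $12933.80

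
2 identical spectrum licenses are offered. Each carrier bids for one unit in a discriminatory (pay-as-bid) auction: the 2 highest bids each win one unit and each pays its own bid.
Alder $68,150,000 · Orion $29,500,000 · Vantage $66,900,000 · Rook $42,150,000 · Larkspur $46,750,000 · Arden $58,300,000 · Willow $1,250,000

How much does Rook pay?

Rook pays $0

Ordering the bids: 68,150,000 (Alder), 66,900,000 (Vantage), 58,300,000 (Arden), 46,750,000 (Larkspur), …
Winners (2 units): Alder, Vantage.
Rook does not win → $0.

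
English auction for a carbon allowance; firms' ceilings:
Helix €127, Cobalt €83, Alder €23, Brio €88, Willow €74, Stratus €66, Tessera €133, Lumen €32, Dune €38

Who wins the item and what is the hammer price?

Open ascending-bid auction: the price rises until one bidder remains; the winner pays the price at which the last rival dropped out.
Limits ranked: 133 (Tessera) > 127 (Helix) > 88 (Brio) > 83 (Cobalt) > 74 (Willow) > 66 (Stratus) > …
Once the price passes €127, only Tessera is left; the hammer falls at Helix's limit of €127.

Tessera wins at €127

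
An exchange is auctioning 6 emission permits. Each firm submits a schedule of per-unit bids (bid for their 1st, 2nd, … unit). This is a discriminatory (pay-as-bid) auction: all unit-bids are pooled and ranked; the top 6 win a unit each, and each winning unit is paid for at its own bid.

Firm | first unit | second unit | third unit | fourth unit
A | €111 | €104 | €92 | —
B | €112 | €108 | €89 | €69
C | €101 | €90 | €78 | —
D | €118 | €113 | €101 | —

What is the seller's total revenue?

Total revenue: €666

Pooled unit-bids ranked (top 6): 118 (D-1), 113 (D-2), 112 (B-1), 111 (A-1), 108 (B-2), 104 (A-2)
Next rejected bid: €101 (not a price — pay-as-bid).
Each winning unit pays its own bid.
Revenue = 118 + 113 + 112 + 111 + 108 + 104 = €666.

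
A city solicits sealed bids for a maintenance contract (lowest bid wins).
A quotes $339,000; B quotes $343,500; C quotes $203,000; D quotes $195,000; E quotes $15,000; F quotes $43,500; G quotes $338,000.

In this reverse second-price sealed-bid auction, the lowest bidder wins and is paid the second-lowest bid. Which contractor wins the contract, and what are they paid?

E is paid $43,500

Bids ranked: 15,000 (E) < 43,500 (F) < 195,000 (D) < 203,000 (C) < 338,000 (G) < 339,000 (A) < …
E is lowest; is paid the second-lowest bid, $43,500.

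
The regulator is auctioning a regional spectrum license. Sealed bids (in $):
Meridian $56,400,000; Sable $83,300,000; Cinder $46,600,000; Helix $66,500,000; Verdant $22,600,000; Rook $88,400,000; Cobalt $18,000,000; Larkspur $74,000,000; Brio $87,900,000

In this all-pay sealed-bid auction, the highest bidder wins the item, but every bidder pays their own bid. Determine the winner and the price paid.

Bids ranked: 88,400,000 (Rook) > 87,900,000 (Brio) > 83,300,000 (Sable) > 74,000,000 (Larkspur) > 66,500,000 (Helix) > 56,400,000 (Meridian) > …
Rook is highest and takes the item; every bidder forfeits their bid.

Rook pays $88,400,000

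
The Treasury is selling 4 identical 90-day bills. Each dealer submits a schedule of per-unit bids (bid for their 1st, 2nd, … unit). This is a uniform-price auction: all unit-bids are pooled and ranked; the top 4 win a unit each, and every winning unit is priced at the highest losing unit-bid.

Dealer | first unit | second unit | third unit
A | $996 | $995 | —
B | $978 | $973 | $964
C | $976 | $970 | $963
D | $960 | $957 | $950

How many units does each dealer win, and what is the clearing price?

Merging the schedules and taking the best 4: 996 (A-1), 995 (A-2), 978 (B-1), 976 (C-1)
The (k+1)-th unit-bid is $973.
Allocation: A 2, B 1, C 1.

A 2, B 1, C 1; clearing price $973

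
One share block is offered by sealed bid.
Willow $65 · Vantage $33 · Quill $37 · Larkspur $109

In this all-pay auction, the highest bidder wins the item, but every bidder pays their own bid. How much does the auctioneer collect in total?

Rule: the highest bidder wins the item, but every bidder pays their own bid.
Sorting bids: 109 (Larkspur) > 65 (Willow) > 37 (Quill) > 33 (Vantage)
Every bidder forfeits their bid regardless of winning.
Revenue = 65 + 33 + 37 + 109 = $244.

Total revenue: $244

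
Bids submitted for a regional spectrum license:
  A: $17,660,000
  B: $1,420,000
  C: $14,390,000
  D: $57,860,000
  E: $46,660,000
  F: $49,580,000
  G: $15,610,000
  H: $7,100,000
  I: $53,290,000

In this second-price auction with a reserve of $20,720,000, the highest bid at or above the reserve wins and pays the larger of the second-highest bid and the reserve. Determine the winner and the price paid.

Bids ranked: 57,860,000 (D) > 53,290,000 (I) > 49,580,000 (F) > 46,660,000 (E) > 17,660,000 (A) > 15,610,000 (G) > …
D has the top bid at or above the reserve ($57,860,000).
Second-highest bid $53,290,000 exceeds the reserve $20,720,000 → payment $53,290,000.

D pays $53,290,000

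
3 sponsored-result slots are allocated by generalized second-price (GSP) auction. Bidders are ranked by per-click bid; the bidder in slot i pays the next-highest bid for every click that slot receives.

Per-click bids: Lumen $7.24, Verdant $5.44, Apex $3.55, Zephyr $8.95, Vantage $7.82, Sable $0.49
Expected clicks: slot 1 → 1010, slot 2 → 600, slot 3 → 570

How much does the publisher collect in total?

Total revenue: $15343.00

Ranked by bid: $8.95 (Zephyr) > $7.82 (Vantage) > $7.24 (Lumen) > $5.44 (Verdant) > …
Slot 1: Zephyr pays $7.82 × 1010 = $7898.20
Slot 2: Vantage pays $7.24 × 600 = $4344.00
Slot 3: Lumen pays $5.44 × 570 = $3100.80
Total = $15343.00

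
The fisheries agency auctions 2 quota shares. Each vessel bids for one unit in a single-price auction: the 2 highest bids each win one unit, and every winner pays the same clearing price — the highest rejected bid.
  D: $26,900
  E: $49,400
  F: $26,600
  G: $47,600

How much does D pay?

Sorting: 49,400 (E), 47,600 (G), 26,900 (D), 26,600 (F)
The 2 highest are E, G.
Clearing price = highest rejected bid = $26,900.
D does not win → pays $0.

D pays $0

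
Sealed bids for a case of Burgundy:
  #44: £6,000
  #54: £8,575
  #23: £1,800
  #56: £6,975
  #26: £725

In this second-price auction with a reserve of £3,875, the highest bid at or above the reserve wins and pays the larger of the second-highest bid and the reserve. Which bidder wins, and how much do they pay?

Second-price auction with a reserve of £3,875: the highest bid at or above the reserve wins and pays the larger of the second-highest bid and the reserve.
Sorting bids: 8,575 (#54) > 6,975 (#56) > 6,000 (#44) > 1,800 (#23) > 725 (#26)
#54 has the top bid at or above the reserve (£8,575).
Second-highest bid £6,975 exceeds the reserve £3,875 → payment £6,975.

#54 pays £6,975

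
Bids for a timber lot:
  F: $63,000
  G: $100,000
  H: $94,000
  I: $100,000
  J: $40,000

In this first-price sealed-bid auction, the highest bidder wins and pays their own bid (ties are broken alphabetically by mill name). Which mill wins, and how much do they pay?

Bids ranked: 100,000 (G) > 100,000 (I) > 94,000 (H) > 63,000 (F) > 40,000 (J)
Tie at $100,000 → G wins by tie-break.
G has the highest bid and pays exactly that: $100,000.

G pays $100,000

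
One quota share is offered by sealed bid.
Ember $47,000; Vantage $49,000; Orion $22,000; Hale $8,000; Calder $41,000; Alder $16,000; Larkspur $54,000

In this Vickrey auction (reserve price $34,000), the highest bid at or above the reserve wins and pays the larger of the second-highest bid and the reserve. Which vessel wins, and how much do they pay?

Vickrey auction (reserve price $34,000): the highest bid at or above the reserve wins and pays the larger of the second-highest bid and the reserve.
Sorting bids: 54,000 (Larkspur) > 49,000 (Vantage) > 47,000 (Ember) > 41,000 (Calder) > 22,000 (Orion) > 16,000 (Alder) > …
Highest eligible bid: Larkspur at $54,000.
max(second-highest $49,000, reserve $34,000) = $49,000; the reserve does not bind.

Larkspur pays $49,000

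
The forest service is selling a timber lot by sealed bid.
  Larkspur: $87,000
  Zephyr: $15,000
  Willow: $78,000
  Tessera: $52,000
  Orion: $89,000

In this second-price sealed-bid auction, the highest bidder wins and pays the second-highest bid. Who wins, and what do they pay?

Sorting bids: 89,000 (Orion) > 87,000 (Larkspur) > 78,000 (Willow) > 52,000 (Tessera) > 15,000 (Zephyr)
Orion wins with the highest bid; price is set by the runner-up at $87,000.

Orion pays $87,000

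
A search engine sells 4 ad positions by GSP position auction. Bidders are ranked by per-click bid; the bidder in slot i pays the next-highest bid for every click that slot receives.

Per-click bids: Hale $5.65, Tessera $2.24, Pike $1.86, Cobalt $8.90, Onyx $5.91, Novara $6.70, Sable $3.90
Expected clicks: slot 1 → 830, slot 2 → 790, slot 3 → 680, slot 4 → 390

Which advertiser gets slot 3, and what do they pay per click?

Onyx; $5.65 per click

Sorting advertisers: $8.90 (Cobalt) > $6.70 (Novara) > $5.91 (Onyx) > $5.65 (Hale) > $3.90 (Sable) > …
Slot 3 goes to the third-ranked bidder, Onyx, who pays the next bid down: $5.65/click.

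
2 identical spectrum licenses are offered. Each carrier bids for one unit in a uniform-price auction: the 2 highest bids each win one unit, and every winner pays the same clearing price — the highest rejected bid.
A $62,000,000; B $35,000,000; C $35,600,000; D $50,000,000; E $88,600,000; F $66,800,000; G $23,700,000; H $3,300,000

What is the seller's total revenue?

Total revenue: $124,000,000

Bids ranked high→low: 88,600,000 (E), 66,800,000 (F), 62,000,000 (A), 50,000,000 (D), …
Top 2: E, F.
Clearing price = highest rejected bid = $62,000,000.
Total revenue = 2 × $62,000,000 = $124,000,000.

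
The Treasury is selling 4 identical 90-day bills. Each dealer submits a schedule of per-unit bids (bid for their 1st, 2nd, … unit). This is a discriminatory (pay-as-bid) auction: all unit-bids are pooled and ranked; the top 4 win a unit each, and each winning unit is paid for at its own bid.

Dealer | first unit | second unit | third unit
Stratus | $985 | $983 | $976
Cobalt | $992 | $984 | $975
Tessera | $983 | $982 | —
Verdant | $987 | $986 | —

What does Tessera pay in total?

All unit-bids, highest first — top 4: 992 (Cobalt-1), 987 (Verdant-1), 986 (Verdant-2), 985 (Stratus-1)
Next rejected bid: $984 (not a price — pay-as-bid).
Tessera wins no units.

Tessera pays $0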